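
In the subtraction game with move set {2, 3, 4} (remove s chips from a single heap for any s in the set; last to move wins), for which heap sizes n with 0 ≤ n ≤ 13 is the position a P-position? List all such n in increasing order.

0, 1, 6, 7, 12, 13

Grundy values for subtraction set {2, 3, 4}:
k:     0  1  2  3  4  5  6  7  8  9 10 11 12 13
g(k):  0  0  1  1  2  2  0  0  1  1  2  2  0  0
The P-positions (g = 0) in 0..13 are 0, 1, 6, 7, 12, 13.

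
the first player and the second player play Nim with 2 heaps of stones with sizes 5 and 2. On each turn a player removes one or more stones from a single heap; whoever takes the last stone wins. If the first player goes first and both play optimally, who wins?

Nim-sum: 5 ^ 2 = 7.
The nim-sum is 7 ≠ 0, so this is an N-position: the player to move can win; the first player has a winning move.

the first player wins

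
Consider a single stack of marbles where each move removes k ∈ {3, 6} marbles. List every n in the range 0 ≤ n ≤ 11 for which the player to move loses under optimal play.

0, 1, 2, 9, 10, 11

Build the Grundy sequence with g(k) = mex{g(k−s) : s ∈ {3, 6}, s ≤ k}:
k:     0  1  2  3  4  5  6  7  8  9 10 11
g(k):  0  0  0  1  1  1  2  2  2  0  0  0
The P-positions (g = 0) in 0..11 are 0, 1, 2, 9, 10, 11.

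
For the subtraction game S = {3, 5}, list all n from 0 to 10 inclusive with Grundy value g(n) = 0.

Build the Grundy sequence with g(k) = mex{g(k−s) : s ∈ {3, 5}, s ≤ k}:
g(0) = mex{} = 0
g(1) = mex{} = 0
g(2) = mex{} = 0
g(3) = mex{0} = 1
g(4) = mex{0} = 1
g(5) = mex{0} = 1
g(6) = mex{0,1} = 2
g(7) = mex{0,1} = 2
g(8) = mex{1} = 0
g(9) = mex{1,2} = 0
g(10) = mex{1,2} = 0
The P-positions (g = 0) in 0..10 are 0, 1, 2, 8, 9, 10.

0, 1, 2, 8, 9, 10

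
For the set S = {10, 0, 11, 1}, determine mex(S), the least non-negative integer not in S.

The values 0, 1 are all present; 2 is the first non-negative integer missing from the set.

2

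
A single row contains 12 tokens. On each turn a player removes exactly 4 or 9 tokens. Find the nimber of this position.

1

Grundy values for subtraction set {4, 9}:
g(0) = mex{} = 0
g(1) = mex{} = 0
g(2) = mex{} = 0
g(3) = mex{} = 0
g(4) = mex{0} = 1
g(5) = mex{0} = 1
g(6) = mex{0} = 1
g(7) = mex{0} = 1
g(8) = mex{1} = 0
g(9) = mex{0,1} = 2
g(10) = mex{0,1} = 2
g(11) = mex{0,1} = 2
g(12) = mex{0} = 1
So g(12) = 1.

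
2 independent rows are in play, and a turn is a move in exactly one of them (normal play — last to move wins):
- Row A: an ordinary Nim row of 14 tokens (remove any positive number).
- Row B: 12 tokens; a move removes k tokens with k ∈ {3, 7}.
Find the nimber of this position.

14

Row A is a plain Nim row of size 14, so its Grundy value is 14.
Grundy values for row B (subtraction set {3, 7}):
g(0) = mex{} = 0
g(1) = mex{} = 0
g(2) = mex{} = 0
g(3) = mex{0} = 1
g(4) = mex{0} = 1
g(5) = mex{0} = 1
g(6) = mex{1} = 0
g(7) = mex{0,1} = 2
g(8) = mex{0,1} = 2
g(9) = mex{0} = 1
g(10) = mex{1,2} = 0
g(11) = mex{1,2} = 0
g(12) = mex{1} = 0
So g(12) = 0.
The value of a disjunctive sum is the nim-sum of the parts.
Combined value = 14 ⊕ 0 = 14.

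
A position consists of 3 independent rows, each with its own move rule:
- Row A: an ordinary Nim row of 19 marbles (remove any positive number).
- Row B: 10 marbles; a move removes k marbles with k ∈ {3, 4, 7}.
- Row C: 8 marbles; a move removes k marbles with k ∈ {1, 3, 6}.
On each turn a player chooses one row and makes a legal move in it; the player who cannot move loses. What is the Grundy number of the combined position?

17

Row A is a plain Nim row of size 19, so its Grundy value is 19.
Grundy values for row B (subtraction set {3, 4, 7}):
k:     0  1  2  3  4  5  6  7  8  9 10
g(k):  0  0  0  1  1  1  2  2  2  3  0
So g(10) = 0.
Grundy values for row C (subtraction set {1, 3, 6}):
k:     0  1  2  3  4  5  6  7  8
g(k):  0  1  0  1  0  1  2  3  2
So g(8) = 2.
By the Sprague-Grundy theorem, the Grundy value of a sum of independent games is the XOR of the component values.
Combined value = 19 XOR 0 XOR 2 = 17.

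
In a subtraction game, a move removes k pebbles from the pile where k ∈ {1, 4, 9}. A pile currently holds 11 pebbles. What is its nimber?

1

Grundy values for subtraction set {1, 4, 9}:
k:     0  1  2  3  4  5  6  7  8  9 10 11
g(k):  0  1  0  1  2  0  1  0  1  2  0  1
So g(11) = 1.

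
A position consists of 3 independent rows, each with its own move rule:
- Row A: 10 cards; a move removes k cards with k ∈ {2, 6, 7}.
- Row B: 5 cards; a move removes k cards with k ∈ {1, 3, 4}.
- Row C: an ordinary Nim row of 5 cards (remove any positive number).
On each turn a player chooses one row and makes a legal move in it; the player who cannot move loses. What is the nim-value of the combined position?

5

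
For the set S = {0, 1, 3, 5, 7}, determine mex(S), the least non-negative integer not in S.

2

The values 0, 1 are all present; 2 is the first non-negative integer missing from the set.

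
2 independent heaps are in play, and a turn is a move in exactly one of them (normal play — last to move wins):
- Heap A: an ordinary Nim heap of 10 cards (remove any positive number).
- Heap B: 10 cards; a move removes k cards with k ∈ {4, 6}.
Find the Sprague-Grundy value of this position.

10

Heap A is a plain Nim heap of size 10, so its Grundy value is 10.
For heap B, compute g(0), g(1), … with moves {4, 6}:
g(0) = mex{} = 0
g(1) = mex{} = 0
g(2) = mex{} = 0
g(3) = mex{} = 0
g(4) = mex{0} = 1
g(5) = mex{0} = 1
g(6) = mex{0} = 1
g(7) = mex{0} = 1
g(8) = mex{0,1} = 2
g(9) = mex{0,1} = 2
g(10) = mex{1} = 0
So g(10) = 0.
By the Sprague-Grundy theorem, the Grundy value of a sum of independent games is the XOR of the component values.
Combined value = 10 ⊕ 0 = 10.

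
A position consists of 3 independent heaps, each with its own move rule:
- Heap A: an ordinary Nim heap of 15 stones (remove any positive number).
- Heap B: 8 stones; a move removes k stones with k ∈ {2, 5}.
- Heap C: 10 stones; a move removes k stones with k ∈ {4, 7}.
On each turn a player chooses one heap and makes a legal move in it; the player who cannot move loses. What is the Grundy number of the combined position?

Heap A is a plain Nim heap of size 15, so its Grundy value is 15.
Build the Grundy sequence for heap B with g(k) = mex{g(k−s) : s ∈ {2, 5}, s ≤ k}:
g(0) = mex{} = 0
g(1) = mex{} = 0
g(2) = mex{0} = 1
g(3) = mex{0} = 1
g(4) = mex{1} = 0
g(5) = mex{0,1} = 2
g(6) = mex{0} = 1
g(7) = mex{1,2} = 0
g(8) = mex{1} = 0
So g(8) = 0.
For heap C, compute g(0), g(1), … with moves {4, 7}:
g(0) = mex{} = 0
g(1) = mex{} = 0
g(2) = mex{} = 0
g(3) = mex{} = 0
g(4) = mex{0} = 1
g(5) = mex{0} = 1
g(6) = mex{0} = 1
g(7) = mex{0} = 1
g(8) = mex{0,1} = 2
g(9) = mex{0,1} = 2
g(10) = mex{0,1} = 2
So g(10) = 2.
The value of a disjunctive sum is the nim-sum of the parts.
Combined value = 15 ⊕ 0 ⊕ 2 = 13.

13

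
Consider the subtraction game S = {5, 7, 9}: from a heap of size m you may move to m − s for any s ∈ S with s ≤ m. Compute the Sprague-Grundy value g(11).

2

Compute g(0), g(1), … for moves {5, 7, 9}:
k:     0  1  2  3  4  5  6  7  8  9 10 11
g(k):  0  0  0  0  0  1  1  1  1  1  2  2
So g(11) = 2.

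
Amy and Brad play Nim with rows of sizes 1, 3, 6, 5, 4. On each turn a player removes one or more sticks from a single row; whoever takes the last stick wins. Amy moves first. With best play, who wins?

Amy wins

Write each in binary and XOR column by column:
  001  (1)
  011  (3)
  110  (6)
  101  (5)
  100  (4)
  ---
  101  (5)
The nim-sum is 5 ≠ 0, so this is an N-position: the player to move can win; Amy has a winning move.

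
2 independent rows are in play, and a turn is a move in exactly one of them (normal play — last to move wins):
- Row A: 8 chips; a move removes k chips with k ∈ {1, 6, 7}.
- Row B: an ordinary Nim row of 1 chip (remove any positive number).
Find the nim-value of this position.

Grundy values for row A (subtraction set {1, 6, 7}):
k:     0  1  2  3  4  5  6  7  8
g(k):  0  1  0  1  0  1  2  3  2
So g(8) = 2.
Row B is a plain Nim row of size 1, so its Grundy value is 1.
By the Sprague-Grundy theorem, the Grundy value of a sum of independent games is the XOR of the component values.
Combined value = 2 XOR 1 = 3.

3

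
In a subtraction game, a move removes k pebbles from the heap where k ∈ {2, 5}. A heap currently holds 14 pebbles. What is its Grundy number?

Compute g(0), g(1), … for moves {2, 5}:
k:     0  1  2  3  4  5  6  7  8  9 10 11 12 13 14
g(k):  0  0  1  1  0  2  1  0  0  1  1  0  2  1  0
So g(14) = 0.

0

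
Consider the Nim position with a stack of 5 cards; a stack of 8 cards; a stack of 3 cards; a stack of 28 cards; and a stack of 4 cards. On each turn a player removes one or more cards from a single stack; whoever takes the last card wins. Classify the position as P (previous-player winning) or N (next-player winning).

Write each in binary and XOR column by column:
  00101  (5)
  01000  (8)
  00011  (3)
  11100  (28)
  00100  (4)
  -----
  10110  (22)
The nim-sum is 22 ≠ 0, so this is an N-position: the player to move can win.

N-position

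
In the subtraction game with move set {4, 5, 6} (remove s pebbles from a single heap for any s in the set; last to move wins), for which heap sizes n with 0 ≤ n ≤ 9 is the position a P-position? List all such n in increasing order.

Build the Grundy sequence with g(k) = mex{g(k−s) : s ∈ {4, 5, 6}, s ≤ k}:
g(0) = mex{} = 0
g(1) = mex{} = 0
g(2) = mex{} = 0
g(3) = mex{} = 0
g(4) = mex{0} = 1
g(5) = mex{0} = 1
g(6) = mex{0} = 1
g(7) = mex{0} = 1
g(8) = mex{0,1} = 2
g(9) = mex{0,1} = 2
The P-positions (g = 0) in 0..9 are 0, 1, 2, 3.

0, 1, 2, 3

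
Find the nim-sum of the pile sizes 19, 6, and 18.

7

Bitwise XOR of the heap sizes:
  10011  (19)
  00110  (6)
  10010  (18)
  -----
  00111  (7)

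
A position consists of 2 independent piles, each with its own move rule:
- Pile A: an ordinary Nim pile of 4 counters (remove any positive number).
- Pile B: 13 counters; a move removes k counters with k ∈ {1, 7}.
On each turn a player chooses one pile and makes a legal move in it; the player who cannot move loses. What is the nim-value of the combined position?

Pile A is a plain Nim pile of size 4, so its Grundy value is 4.
Build the Grundy sequence for pile B with g(k) = mex{g(k−s) : s ∈ {1, 7}, s ≤ k}:
g(0) = mex{} = 0
g(1) = mex{0} = 1
g(2) = mex{1} = 0
g(3) = mex{0} = 1
g(4) = mex{1} = 0
g(5) = mex{0} = 1
g(6) = mex{1} = 0
g(7) = mex{0} = 1
g(8) = mex{1} = 0
g(9) = mex{0} = 1
g(10) = mex{1} = 0
g(11) = mex{0} = 1
g(12) = mex{1} = 0
g(13) = mex{0} = 1
So g(13) = 1.
The value of a disjunctive sum is the nim-sum of the parts.
Combined value = 4 ⊕ 1 = 5.

5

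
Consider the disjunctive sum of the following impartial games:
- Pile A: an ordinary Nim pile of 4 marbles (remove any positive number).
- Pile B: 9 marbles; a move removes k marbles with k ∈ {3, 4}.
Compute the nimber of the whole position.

Pile A is a plain Nim pile of size 4, so its Grundy value is 4.
For pile B, compute g(0), g(1), … with moves {3, 4}:
g(0) = mex{} = 0
g(1) = mex{} = 0
g(2) = mex{} = 0
g(3) = mex{0} = 1
g(4) = mex{0} = 1
g(5) = mex{0} = 1
g(6) = mex{0,1} = 2
g(7) = mex{1} = 0
g(8) = mex{1} = 0
g(9) = mex{1,2} = 0
So g(9) = 0.
By the Sprague-Grundy theorem, the Grundy value of a sum of independent games is the XOR of the component values.
Combined value = 4 XOR 0 = 4.

4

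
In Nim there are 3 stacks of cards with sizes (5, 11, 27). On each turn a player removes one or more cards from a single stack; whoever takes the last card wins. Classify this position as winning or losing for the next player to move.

Compute the nim-sum pairwise:
5 ^ 11 = 14
14 ^ 27 = 21
The nim-sum is 21 ≠ 0, so this is an N-position: the player to move can win.

Winning position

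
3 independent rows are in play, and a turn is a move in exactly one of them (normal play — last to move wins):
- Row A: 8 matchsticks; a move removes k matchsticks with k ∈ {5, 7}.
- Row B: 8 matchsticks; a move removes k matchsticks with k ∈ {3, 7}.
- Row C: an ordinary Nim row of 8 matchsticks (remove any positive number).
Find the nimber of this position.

11

Build the Grundy sequence for row A with g(k) = mex{g(k−s) : s ∈ {5, 7}, s ≤ k}:
g(0) = mex{} = 0
g(1) = mex{} = 0
g(2) = mex{} = 0
g(3) = mex{} = 0
g(4) = mex{} = 0
g(5) = mex{0} = 1
g(6) = mex{0} = 1
g(7) = mex{0} = 1
g(8) = mex{0} = 1
So g(8) = 1.
Build the Grundy sequence for row B with g(k) = mex{g(k−s) : s ∈ {3, 7}, s ≤ k}:
k:     0  1  2  3  4  5  6  7  8
g(k):  0  0  0  1  1  1  0  2  2
So g(8) = 2.
Row C is a plain Nim row of size 8, so its Grundy value is 8.
By the Sprague-Grundy theorem, the Grundy value of a sum of independent games is the XOR of the component values.
Combined value = 1 ⊕ 2 ⊕ 8 = 11.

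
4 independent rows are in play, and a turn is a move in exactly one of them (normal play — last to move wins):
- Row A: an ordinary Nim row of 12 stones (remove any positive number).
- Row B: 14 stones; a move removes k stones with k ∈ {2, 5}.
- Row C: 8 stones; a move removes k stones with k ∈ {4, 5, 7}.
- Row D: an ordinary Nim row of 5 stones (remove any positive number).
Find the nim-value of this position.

11

Row A is a plain Nim row of size 12, so its Grundy value is 12.
Grundy values for row B (subtraction set {2, 5}):
k:     0  1  2  3  4  5  6  7  8  9 10 11 12 13 14
g(k):  0  0  1  1  0  2  1  0  0  1  1  0  2  1  0
So g(14) = 0.
For row C, compute g(0), g(1), … with moves {4, 5, 7}:
k:     0  1  2  3  4  5  6  7  8
g(k):  0  0  0  0  1  1  1  1  2
So g(8) = 2.
Row D is a plain Nim row of size 5, so its Grundy value is 5.
By the Sprague-Grundy theorem, the Grundy value of a sum of independent games is the XOR of the component values.
Combined value = 12 XOR 0 XOR 2 XOR 5 = 11.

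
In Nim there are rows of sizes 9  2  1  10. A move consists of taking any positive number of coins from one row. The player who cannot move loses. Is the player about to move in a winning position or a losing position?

Losing position

Nim-sum: 9 ^ 2 ^ 1 ^ 10 = 0.
The nim-sum is 0, so this is a P-position: the player to move is in a losing position under optimal play.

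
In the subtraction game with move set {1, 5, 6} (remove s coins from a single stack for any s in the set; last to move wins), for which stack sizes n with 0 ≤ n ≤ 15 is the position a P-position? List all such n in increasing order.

0, 2, 4, 11, 13, 15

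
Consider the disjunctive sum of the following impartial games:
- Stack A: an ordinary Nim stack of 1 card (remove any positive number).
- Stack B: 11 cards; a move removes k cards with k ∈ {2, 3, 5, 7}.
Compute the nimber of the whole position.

Stack A is a plain Nim stack of size 1, so its Grundy value is 1.
Build the Grundy sequence for stack B with g(k) = mex{g(k−s) : s ∈ {2, 3, 5, 7}, s ≤ k}:
g(0) = mex{} = 0
g(1) = mex{} = 0
g(2) = mex{0} = 1
g(3) = mex{0} = 1
g(4) = mex{0,1} = 2
g(5) = mex{0,1} = 2
g(6) = mex{0,1,2} = 3
g(7) = mex{0,1,2} = 3
g(8) = mex{0,1,2,3} = 4
g(9) = mex{1,2,3} = 0
g(10) = mex{1,2,3,4} = 0
g(11) = mex{0,2,3,4} = 1
So g(11) = 1.
By the Sprague-Grundy theorem, the Grundy value of a sum of independent games is the XOR of the component values.
Combined value = 1 ⊕ 1 = 0.

0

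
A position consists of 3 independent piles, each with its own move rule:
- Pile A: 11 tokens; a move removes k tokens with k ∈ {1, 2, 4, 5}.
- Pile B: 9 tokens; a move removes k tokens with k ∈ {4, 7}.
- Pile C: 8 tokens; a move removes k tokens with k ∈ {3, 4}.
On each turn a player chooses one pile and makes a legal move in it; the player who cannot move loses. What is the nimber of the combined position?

For pile A, compute g(0), g(1), … with moves {1, 2, 4, 5}:
k:     0  1  2  3  4  5  6  7  8  9 10 11
g(k):  0  1  2  0  1  2  0  1  2  0  1  2
So g(11) = 2.
For pile B, compute g(0), g(1), … with moves {4, 7}:
k:     0  1  2  3  4  5  6  7  8  9
g(k):  0  0  0  0  1  1  1  1  2  2
So g(9) = 2.
Grundy values for pile C (subtraction set {3, 4}):
k:     0  1  2  3  4  5  6  7  8
g(k):  0  0  0  1  1  1  2  0  0
So g(8) = 0.
By the Sprague-Grundy theorem, the Grundy value of a sum of independent games is the XOR of the component values.
Combined value = 2 XOR 2 XOR 0 = 0.

0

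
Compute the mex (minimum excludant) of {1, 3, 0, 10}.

The values 0, 1 are all present; 2 is the first non-negative integer missing from the set.

2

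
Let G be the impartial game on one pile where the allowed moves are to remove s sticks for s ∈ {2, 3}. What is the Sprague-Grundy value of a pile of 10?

Build the Grundy sequence with g(k) = mex{g(k−s) : s ∈ {2, 3}, s ≤ k}:
k:     0  1  2  3  4  5  6  7  8  9 10
g(k):  0  0  1  1  2  0  0  1  1  2  0
So g(10) = 0.

0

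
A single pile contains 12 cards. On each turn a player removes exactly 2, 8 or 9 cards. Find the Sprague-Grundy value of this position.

Grundy values for subtraction set {2, 8, 9}:
g(0) = mex{} = 0
g(1) = mex{} = 0
g(2) = mex{0} = 1
g(3) = mex{0} = 1
g(4) = mex{1} = 0
g(5) = mex{1} = 0
g(6) = mex{0} = 1
g(7) = mex{0} = 1
g(8) = mex{0,1} = 2
g(9) = mex{0,1} = 2
g(10) = mex{0,1,2} = 3
g(11) = mex{1,2} = 0
g(12) = mex{0,1,3} = 2
So g(12) = 2.

2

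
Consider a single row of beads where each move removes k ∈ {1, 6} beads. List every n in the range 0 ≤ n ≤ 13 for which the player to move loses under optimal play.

0, 2, 4, 7, 9, 11

Build the Grundy sequence with g(k) = mex{g(k−s) : s ∈ {1, 6}, s ≤ k}:
g(0) = mex{} = 0
g(1) = mex{0} = 1
g(2) = mex{1} = 0
g(3) = mex{0} = 1
g(4) = mex{1} = 0
g(5) = mex{0} = 1
g(6) = mex{0,1} = 2
g(7) = mex{1,2} = 0
g(8) = mex{0} = 1
g(9) = mex{1} = 0
g(10) = mex{0} = 1
g(11) = mex{1} = 0
g(12) = mex{0,2} = 1
g(13) = mex{0,1} = 2
The P-positions (g = 0) in 0..13 are 0, 2, 4, 7, 9, 11.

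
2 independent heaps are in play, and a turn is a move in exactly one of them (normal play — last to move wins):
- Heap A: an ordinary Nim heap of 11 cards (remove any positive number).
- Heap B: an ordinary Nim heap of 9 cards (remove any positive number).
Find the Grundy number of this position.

2

Heap A is a plain Nim heap of size 11, so its Grundy value is 11.
Heap B is a plain Nim heap of size 9, so its Grundy value is 9.
By the Sprague-Grundy theorem, the Grundy value of a sum of independent games is the XOR of the component values.
Combined value = 11 ⊕ 9 = 2.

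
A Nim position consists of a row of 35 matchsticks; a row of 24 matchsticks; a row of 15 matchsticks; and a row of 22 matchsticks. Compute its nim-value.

34

Nim-sum: 35 ⊕ 24 ⊕ 15 ⊕ 22 = 34.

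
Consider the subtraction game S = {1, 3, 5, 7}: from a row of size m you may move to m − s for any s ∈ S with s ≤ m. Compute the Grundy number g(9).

1

Compute g(0), g(1), … for moves {1, 3, 5, 7}:
g(0) = mex{} = 0
g(1) = mex{0} = 1
g(2) = mex{1} = 0
g(3) = mex{0} = 1
g(4) = mex{1} = 0
g(5) = mex{0} = 1
g(6) = mex{1} = 0
g(7) = mex{0} = 1
g(8) = mex{1} = 0
g(9) = mex{0} = 1
So g(9) = 1.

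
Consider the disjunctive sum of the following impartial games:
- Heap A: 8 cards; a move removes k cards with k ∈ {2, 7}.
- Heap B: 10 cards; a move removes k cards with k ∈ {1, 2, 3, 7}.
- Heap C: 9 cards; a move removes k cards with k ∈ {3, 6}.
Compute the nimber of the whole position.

Build the Grundy sequence for heap A with g(k) = mex{g(k−s) : s ∈ {2, 7}, s ≤ k}:
k:     0  1  2  3  4  5  6  7  8
g(k):  0  0  1  1  0  0  1  1  2
So g(8) = 2.
Grundy values for heap B (subtraction set {1, 2, 3, 7}):
k:     0  1  2  3  4  5  6  7  8  9 10
g(k):  0  1  2  3  0  1  2  3  0  1  2
So g(10) = 2.
Build the Grundy sequence for heap C with g(k) = mex{g(k−s) : s ∈ {3, 6}, s ≤ k}:
k:     0  1  2  3  4  5  6  7  8  9
g(k):  0  0  0  1  1  1  2  2  2  0
So g(9) = 0.
The value of a disjunctive sum is the nim-sum of the parts.
Combined value = 2 XOR 2 XOR 0 = 0.

0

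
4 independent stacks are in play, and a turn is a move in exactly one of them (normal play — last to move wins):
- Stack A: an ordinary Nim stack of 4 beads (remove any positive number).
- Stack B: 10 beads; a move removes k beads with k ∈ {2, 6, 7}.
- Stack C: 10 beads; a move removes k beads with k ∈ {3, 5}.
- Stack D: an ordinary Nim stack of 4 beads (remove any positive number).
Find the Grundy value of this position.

Stack A is a plain Nim stack of size 4, so its Grundy value is 4.
For stack B, compute g(0), g(1), … with moves {2, 6, 7}:
k:     0  1  2  3  4  5  6  7  8  9 10
g(k):  0  0  1  1  0  0  1  1  2  0  3
So g(10) = 3.
Build the Grundy sequence for stack C with g(k) = mex{g(k−s) : s ∈ {3, 5}, s ≤ k}:
k:     0  1  2  3  4  5  6  7  8  9 10
g(k):  0  0  0  1  1  1  2  2  0  0  0
So g(10) = 0.
Stack D is a plain Nim stack of size 4, so its Grundy value is 4.
The value of a disjunctive sum is the nim-sum of the parts.
Combined value = 4 XOR 3 XOR 0 XOR 4 = 3.

3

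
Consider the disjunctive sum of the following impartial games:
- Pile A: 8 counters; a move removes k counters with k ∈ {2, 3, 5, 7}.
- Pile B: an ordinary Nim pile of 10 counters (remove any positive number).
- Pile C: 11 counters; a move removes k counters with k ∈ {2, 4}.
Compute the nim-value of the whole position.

12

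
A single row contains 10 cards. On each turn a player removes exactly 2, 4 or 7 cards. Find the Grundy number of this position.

Grundy values for subtraction set {2, 4, 7}:
g(0) = mex{} = 0
g(1) = mex{} = 0
g(2) = mex{0} = 1
g(3) = mex{0} = 1
g(4) = mex{0,1} = 2
g(5) = mex{0,1} = 2
g(6) = mex{1,2} = 0
g(7) = mex{0,1,2} = 3
g(8) = mex{0,2} = 1
g(9) = mex{1,2,3} = 0
g(10) = mex{0,1} = 2
So g(10) = 2.

2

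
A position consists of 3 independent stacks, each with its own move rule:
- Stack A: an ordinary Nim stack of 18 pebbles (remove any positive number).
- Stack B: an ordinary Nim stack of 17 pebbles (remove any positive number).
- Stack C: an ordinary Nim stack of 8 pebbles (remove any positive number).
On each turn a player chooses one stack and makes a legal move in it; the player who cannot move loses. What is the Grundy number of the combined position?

Stack A is a plain Nim stack of size 18, so its Grundy value is 18.
Stack B is a plain Nim stack of size 17, so its Grundy value is 17.
Stack C is a plain Nim stack of size 8, so its Grundy value is 8.
By the Sprague-Grundy theorem, the Grundy value of a sum of independent games is the XOR of the component values.
Combined value = 18 XOR 17 XOR 8 = 11.

11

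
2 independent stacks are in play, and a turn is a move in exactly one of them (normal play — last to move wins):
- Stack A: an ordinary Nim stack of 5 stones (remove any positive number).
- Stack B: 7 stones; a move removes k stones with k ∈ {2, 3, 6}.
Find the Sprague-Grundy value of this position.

Stack A is a plain Nim stack of size 5, so its Grundy value is 5.
Grundy values for stack B (subtraction set {2, 3, 6}):
k:     0  1  2  3  4  5  6  7
g(k):  0  0  1  1  2  0  3  1
So g(7) = 1.
The value of a disjunctive sum is the nim-sum of the parts.
Combined value = 5 ⊕ 1 = 4.

4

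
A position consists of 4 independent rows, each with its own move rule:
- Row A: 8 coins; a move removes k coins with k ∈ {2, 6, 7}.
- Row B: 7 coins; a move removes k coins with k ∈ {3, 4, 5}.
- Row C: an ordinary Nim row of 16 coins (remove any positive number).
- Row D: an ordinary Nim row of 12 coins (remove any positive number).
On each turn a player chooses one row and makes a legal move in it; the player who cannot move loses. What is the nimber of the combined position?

28

Build the Grundy sequence for row A with g(k) = mex{g(k−s) : s ∈ {2, 6, 7}, s ≤ k}:
k:     0  1  2  3  4  5  6  7  8
g(k):  0  0  1  1  0  0  1  1  2
So g(8) = 2.
For row B, compute g(0), g(1), … with moves {3, 4, 5}:
k:     0  1  2  3  4  5  6  7
g(k):  0  0  0  1  1  1  2  2
So g(7) = 2.
Row C is a plain Nim row of size 16, so its Grundy value is 16.
Row D is a plain Nim row of size 12, so its Grundy value is 12.
By the Sprague-Grundy theorem, the Grundy value of a sum of independent games is the XOR of the component values.
Combined value = 2 XOR 2 XOR 16 XOR 12 = 28.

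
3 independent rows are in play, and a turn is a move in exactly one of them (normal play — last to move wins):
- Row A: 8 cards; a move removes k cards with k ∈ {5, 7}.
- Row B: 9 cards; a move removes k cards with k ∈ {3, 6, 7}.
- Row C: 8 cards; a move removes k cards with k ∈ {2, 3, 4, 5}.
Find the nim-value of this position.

For row A, compute g(0), g(1), … with moves {5, 7}:
k:     0  1  2  3  4  5  6  7  8
g(k):  0  0  0  0  0  1  1  1  1
So g(8) = 1.
For row B, compute g(0), g(1), … with moves {3, 6, 7}:
k:     0  1  2  3  4  5  6  7  8  9
g(k):  0  0  0  1  1  1  2  2  2  3
So g(9) = 3.
Build the Grundy sequence for row C with g(k) = mex{g(k−s) : s ∈ {2, 3, 4, 5}, s ≤ k}:
k:     0  1  2  3  4  5  6  7  8
g(k):  0  0  1  1  2  2  3  0  0
So g(8) = 0.
The value of a disjunctive sum is the nim-sum of the parts.
Combined value = 1 ⊕ 3 ⊕ 0 = 2.

2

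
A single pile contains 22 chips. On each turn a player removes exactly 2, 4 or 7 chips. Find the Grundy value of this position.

2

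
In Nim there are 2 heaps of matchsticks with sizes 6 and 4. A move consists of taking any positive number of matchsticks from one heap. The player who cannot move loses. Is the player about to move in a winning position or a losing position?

Nim-sum: 6 XOR 4 = 2.
The nim-sum is 2 ≠ 0, so this is an N-position: the player to move can win.

Winning position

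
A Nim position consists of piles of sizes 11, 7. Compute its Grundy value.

12

Nim-sum: 11 ^ 7 = 12.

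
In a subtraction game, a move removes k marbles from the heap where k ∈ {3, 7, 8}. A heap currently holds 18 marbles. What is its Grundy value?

2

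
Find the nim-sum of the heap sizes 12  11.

Nim-sum: 12 ⊕ 11 = 7.

7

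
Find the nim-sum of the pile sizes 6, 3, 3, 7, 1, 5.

In binary:
  110  (6)
  011  (3)
  011  (3)
  111  (7)
  001  (1)
  101  (5)
  ---
  101  (5)

5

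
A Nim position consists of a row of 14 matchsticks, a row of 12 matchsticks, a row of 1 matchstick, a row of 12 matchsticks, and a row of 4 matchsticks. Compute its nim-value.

11

Nim-sum: 14 ^ 12 ^ 1 ^ 12 ^ 4 = 11.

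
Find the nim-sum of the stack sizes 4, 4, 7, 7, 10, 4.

Compute the nim-sum pairwise:
4 ^ 4 = 0
0 ^ 7 = 7
7 ^ 7 = 0
0 ^ 10 = 10
10 ^ 4 = 14

14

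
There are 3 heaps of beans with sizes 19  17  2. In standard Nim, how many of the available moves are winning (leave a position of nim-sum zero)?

Compute the nim-sum pairwise:
19 ^ 17 = 2
2 ^ 2 = 0
The nim-sum is already 0, so every move leaves a nonzero nim-sum — there are no winning moves.

0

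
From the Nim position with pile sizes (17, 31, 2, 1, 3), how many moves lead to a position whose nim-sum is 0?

1

Nim-sum: 17 ^ 31 ^ 2 ^ 1 ^ 3 = 14.
The overall nim-sum is X = 14. A pile of size p has a winning move iff p XOR X < p (reduce it to p XOR X).
  17: 17 XOR 14 = 31 ≥ 17 — no move.
  31: 31 XOR 14 = 17 < 31 — winning move (to 17).
  2: 2 XOR 14 = 12 ≥ 2 — no move.
  1: 1 XOR 14 = 15 ≥ 1 — no move.
  3: 3 XOR 14 = 13 ≥ 3 — no move.
That gives 1 winning move.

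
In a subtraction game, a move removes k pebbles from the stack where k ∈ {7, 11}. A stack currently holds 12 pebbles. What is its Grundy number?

Grundy values for subtraction set {7, 11}:
k:     0  1  2  3  4  5  6  7  8  9 10 11 12
g(k):  0  0  0  0  0  0  0  1  1  1  1  1  1
So g(12) = 1.

1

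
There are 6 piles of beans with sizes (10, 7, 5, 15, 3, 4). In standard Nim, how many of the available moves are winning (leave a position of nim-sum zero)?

Bitwise XOR of the heap sizes:
  1010  (10)
  0111  (7)
  0101  (5)
  1111  (15)
  0011  (3)
  0100  (4)
  ----
  0000  (0)
The nim-sum is already 0, so every move leaves a nonzero nim-sum — there are no winning moves.

0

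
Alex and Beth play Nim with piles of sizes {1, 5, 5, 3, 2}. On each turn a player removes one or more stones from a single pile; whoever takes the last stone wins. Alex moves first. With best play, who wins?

Beth wins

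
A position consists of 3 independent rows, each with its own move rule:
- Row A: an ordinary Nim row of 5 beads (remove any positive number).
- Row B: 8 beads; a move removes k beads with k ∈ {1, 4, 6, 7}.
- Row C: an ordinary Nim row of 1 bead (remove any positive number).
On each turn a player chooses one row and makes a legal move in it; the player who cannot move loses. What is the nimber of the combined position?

Row A is a plain Nim row of size 5, so its Grundy value is 5.
Build the Grundy sequence for row B with g(k) = mex{g(k−s) : s ∈ {1, 4, 6, 7}, s ≤ k}:
k:     0  1  2  3  4  5  6  7  8
g(k):  0  1  0  1  2  0  1  2  3
So g(8) = 3.
Row C is a plain Nim row of size 1, so its Grundy value is 1.
The value of a disjunctive sum is the nim-sum of the parts.
Combined value = 5 ⊕ 3 ⊕ 1 = 7.

7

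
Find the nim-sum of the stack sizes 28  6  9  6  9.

Nim-sum: 28 ^ 6 ^ 9 ^ 6 ^ 9 = 28.

28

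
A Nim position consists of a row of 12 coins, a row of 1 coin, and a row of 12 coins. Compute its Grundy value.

1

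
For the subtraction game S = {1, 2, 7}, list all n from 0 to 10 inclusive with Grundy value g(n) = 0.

0, 3, 6, 9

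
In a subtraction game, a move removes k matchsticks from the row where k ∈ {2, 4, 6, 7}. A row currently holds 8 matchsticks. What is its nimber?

4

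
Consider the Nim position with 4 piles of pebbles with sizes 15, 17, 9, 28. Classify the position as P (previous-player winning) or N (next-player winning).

N-position

Compute the nim-sum pairwise:
15 ^ 17 = 30
30 ^ 9 = 23
23 ^ 28 = 11
The nim-sum is 11 ≠ 0, so this is an N-position: the player to move can win.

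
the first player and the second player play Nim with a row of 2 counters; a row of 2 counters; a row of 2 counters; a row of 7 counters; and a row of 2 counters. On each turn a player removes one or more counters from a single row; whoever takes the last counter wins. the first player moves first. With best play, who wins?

Bitwise XOR of the heap sizes:
  010  (2)
  010  (2)
  010  (2)
  111  (7)
  010  (2)
  ---
  111  (7)
The nim-sum is 7 ≠ 0, so this is an N-position: the player to move can win; the first player has a winning move.

the first player wins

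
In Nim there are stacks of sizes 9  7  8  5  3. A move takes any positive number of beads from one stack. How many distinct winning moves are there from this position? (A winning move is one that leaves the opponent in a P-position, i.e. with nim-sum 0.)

0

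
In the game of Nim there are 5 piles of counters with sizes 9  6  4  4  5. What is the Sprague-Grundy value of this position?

10

Nim-sum: 9 XOR 6 XOR 4 XOR 4 XOR 5 = 10.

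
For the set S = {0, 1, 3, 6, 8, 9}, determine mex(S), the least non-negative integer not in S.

2

The values 0, 1 are all present; 2 is the first non-negative integer missing from the set.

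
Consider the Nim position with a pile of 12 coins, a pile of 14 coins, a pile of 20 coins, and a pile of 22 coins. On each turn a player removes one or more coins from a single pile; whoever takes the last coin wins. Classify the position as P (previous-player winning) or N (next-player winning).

P-position

Compute the nim-sum pairwise:
12 ^ 14 = 2
2 ^ 20 = 22
22 ^ 22 = 0
The nim-sum is 0, so this is a P-position: the player to move is in a losing position under optimal play.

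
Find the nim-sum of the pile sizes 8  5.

13

Compute the nim-sum pairwise:
8 ⊕ 5 = 13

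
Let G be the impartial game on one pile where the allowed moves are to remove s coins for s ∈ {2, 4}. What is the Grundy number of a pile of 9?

Compute g(0), g(1), … for moves {2, 4}:
g(0) = mex{} = 0
g(1) = mex{} = 0
g(2) = mex{0} = 1
g(3) = mex{0} = 1
g(4) = mex{0,1} = 2
g(5) = mex{0,1} = 2
g(6) = mex{1,2} = 0
g(7) = mex{1,2} = 0
g(8) = mex{0,2} = 1
g(9) = mex{0,2} = 1
So g(9) = 1.

1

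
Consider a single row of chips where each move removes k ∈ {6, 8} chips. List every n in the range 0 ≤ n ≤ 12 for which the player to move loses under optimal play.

0, 1, 2, 3, 4, 5

Compute g(0), g(1), … for moves {6, 8}:
k:     0  1  2  3  4  5  6  7  8  9 10 11 12
g(k):  0  0  0  0  0  0  1  1  1  1  1  1  2
The P-positions (g = 0) in 0..12 are 0, 1, 2, 3, 4, 5.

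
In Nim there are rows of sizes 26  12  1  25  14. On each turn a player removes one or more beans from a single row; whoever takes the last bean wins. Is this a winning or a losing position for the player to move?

Losing position

Nim-sum: 26 ⊕ 12 ⊕ 1 ⊕ 25 ⊕ 14 = 0.
The nim-sum is 0, so this is a P-position: the player to move is in a losing position under optimal play.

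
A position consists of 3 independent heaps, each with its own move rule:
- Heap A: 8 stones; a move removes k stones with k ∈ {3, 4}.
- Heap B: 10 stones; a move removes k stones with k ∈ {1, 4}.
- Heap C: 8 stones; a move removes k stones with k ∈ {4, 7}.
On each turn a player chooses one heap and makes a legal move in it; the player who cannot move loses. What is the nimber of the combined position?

2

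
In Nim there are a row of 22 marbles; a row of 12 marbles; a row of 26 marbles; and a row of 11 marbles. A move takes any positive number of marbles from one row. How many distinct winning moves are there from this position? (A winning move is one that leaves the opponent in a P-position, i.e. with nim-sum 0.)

3

Bitwise XOR of the heap sizes:
  10110  (22)
  01100  (12)
  11010  (26)
  01011  (11)
  -----
  01011  (11)
The overall nim-sum is X = 11. A row of size p has a winning move iff p XOR X < p (reduce it to p XOR X).
  22: 22 XOR 11 = 29 ≥ 22 — no move.
  12: 12 XOR 11 = 7 < 12 — winning move (to 7).
  26: 26 XOR 11 = 17 < 26 — winning move (to 17).
  11: 11 XOR 11 = 0 < 11 — winning move (to 0).
That gives 3 winning moves.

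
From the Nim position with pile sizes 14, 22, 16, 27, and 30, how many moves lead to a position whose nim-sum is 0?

3

Bitwise XOR of the heap sizes:
  01110  (14)
  10110  (22)
  10000  (16)
  11011  (27)
  11110  (30)
  -----
  01101  (13)
The overall nim-sum is X = 13. A pile of size p has a winning move iff p XOR X < p (reduce it to p XOR X).
  14: 14 XOR 13 = 3 < 14 — winning move (to 3).
  22: 22 XOR 13 = 27 ≥ 22 — no move.
  16: 16 XOR 13 = 29 ≥ 16 — no move.
  27: 27 XOR 13 = 22 < 27 — winning move (to 22).
  30: 30 XOR 13 = 19 < 30 — winning move (to 19).
That gives 3 winning moves.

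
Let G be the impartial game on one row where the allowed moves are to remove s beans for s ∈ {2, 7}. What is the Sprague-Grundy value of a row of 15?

Grundy values for subtraction set {2, 7}:
k:     0  1  2  3  4  5  6  7  8  9 10 11 12 13 14 15
g(k):  0  0  1  1  0  0  1  1  2  0  0  1  1  0  0  1
So g(15) = 1.

1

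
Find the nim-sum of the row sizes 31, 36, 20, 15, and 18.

50

Nim-sum: 31 ^ 36 ^ 20 ^ 15 ^ 18 = 50.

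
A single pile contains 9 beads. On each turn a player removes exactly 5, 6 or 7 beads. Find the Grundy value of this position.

Grundy values for subtraction set {5, 6, 7}:
k:     0  1  2  3  4  5  6  7  8  9
g(k):  0  0  0  0  0  1  1  1  1  1
So g(9) = 1.

1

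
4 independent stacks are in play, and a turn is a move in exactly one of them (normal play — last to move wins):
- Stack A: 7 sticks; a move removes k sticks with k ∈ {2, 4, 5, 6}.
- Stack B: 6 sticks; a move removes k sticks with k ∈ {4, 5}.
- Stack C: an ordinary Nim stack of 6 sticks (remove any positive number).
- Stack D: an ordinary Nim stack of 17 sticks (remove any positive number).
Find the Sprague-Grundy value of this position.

21

Build the Grundy sequence for stack A with g(k) = mex{g(k−s) : s ∈ {2, 4, 5, 6}, s ≤ k}:
g(0) = mex{} = 0
g(1) = mex{} = 0
g(2) = mex{0} = 1
g(3) = mex{0} = 1
g(4) = mex{0,1} = 2
g(5) = mex{0,1} = 2
g(6) = mex{0,1,2} = 3
g(7) = mex{0,1,2} = 3
So g(7) = 3.
Build the Grundy sequence for stack B with g(k) = mex{g(k−s) : s ∈ {4, 5}, s ≤ k}:
k:     0  1  2  3  4  5  6
g(k):  0  0  0  0  1  1  1
So g(6) = 1.
Stack C is a plain Nim stack of size 6, so its Grundy value is 6.
Stack D is a plain Nim stack of size 17, so its Grundy value is 17.
By the Sprague-Grundy theorem, the Grundy value of a sum of independent games is the XOR of the component values.
Combined value = 3 ⊕ 1 ⊕ 6 ⊕ 17 = 21.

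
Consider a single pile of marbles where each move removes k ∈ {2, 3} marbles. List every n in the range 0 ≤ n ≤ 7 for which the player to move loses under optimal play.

Grundy values for subtraction set {2, 3}:
k:     0  1  2  3  4  5  6  7
g(k):  0  0  1  1  2  0  0  1
The P-positions (g = 0) in 0..7 are 0, 1, 5, 6.

0, 1, 5, 6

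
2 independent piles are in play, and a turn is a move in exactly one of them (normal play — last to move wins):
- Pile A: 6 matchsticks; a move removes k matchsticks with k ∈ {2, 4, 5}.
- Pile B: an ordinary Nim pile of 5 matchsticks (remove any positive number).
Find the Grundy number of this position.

6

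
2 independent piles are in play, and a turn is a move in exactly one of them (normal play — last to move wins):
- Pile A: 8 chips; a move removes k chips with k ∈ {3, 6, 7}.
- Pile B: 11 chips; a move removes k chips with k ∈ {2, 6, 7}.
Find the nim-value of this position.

3

Grundy values for pile A (subtraction set {3, 6, 7}):
g(0) = mex{} = 0
g(1) = mex{} = 0
g(2) = mex{} = 0
g(3) = mex{0} = 1
g(4) = mex{0} = 1
g(5) = mex{0} = 1
g(6) = mex{0,1} = 2
g(7) = mex{0,1} = 2
g(8) = mex{0,1} = 2
So g(8) = 2.
For pile B, compute g(0), g(1), … with moves {2, 6, 7}:
k:     0  1  2  3  4  5  6  7  8  9 10 11
g(k):  0  0  1  1  0  0  1  1  2  0  3  1
So g(11) = 1.
By the Sprague-Grundy theorem, the Grundy value of a sum of independent games is the XOR of the component values.
Combined value = 2 XOR 1 = 3.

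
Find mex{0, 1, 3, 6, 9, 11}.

The values 0, 1 are all present; 2 is the first non-negative integer missing from the set.

2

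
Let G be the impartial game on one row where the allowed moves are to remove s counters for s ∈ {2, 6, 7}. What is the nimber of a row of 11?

1

Compute g(0), g(1), … for moves {2, 6, 7}:
k:     0  1  2  3  4  5  6  7  8  9 10 11
g(k):  0  0  1  1  0  0  1  1  2  0  3  1
So g(11) = 1.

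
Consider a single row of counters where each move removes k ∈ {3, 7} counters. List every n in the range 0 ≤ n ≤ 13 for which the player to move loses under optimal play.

0, 1, 2, 6, 10, 11, 12

Build the Grundy sequence with g(k) = mex{g(k−s) : s ∈ {3, 7}, s ≤ k}:
g(0) = mex{} = 0
g(1) = mex{} = 0
g(2) = mex{} = 0
g(3) = mex{0} = 1
g(4) = mex{0} = 1
g(5) = mex{0} = 1
g(6) = mex{1} = 0
g(7) = mex{0,1} = 2
g(8) = mex{0,1} = 2
g(9) = mex{0} = 1
g(10) = mex{1,2} = 0
g(11) = mex{1,2} = 0
g(12) = mex{1} = 0
g(13) = mex{0} = 1
The P-positions (g = 0) in 0..13 are 0, 1, 2, 6, 10, 11, 12.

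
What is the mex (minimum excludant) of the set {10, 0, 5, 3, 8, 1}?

2

The values 0, 1 are all present; 2 is the first non-negative integer missing from the set.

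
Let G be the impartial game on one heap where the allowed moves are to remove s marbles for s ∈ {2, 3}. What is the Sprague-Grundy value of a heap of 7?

Grundy values for subtraction set {2, 3}:
k:     0  1  2  3  4  5  6  7
g(k):  0  0  1  1  2  0  0  1
So g(7) = 1.

1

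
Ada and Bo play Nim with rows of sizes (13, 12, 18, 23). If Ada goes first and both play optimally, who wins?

Compute the nim-sum pairwise:
13 ^ 12 = 1
1 ^ 18 = 19
19 ^ 23 = 4
The nim-sum is 4 ≠ 0, so this is an N-position: the player to move can win; Ada has a winning move.

Ada wins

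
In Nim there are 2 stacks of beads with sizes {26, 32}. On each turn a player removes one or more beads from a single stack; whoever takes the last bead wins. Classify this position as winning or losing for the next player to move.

Winning position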